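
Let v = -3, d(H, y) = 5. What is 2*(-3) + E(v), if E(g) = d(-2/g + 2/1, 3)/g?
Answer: -23/3 ≈ -7.6667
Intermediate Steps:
E(g) = 5/g
2*(-3) + E(v) = 2*(-3) + 5/(-3) = -6 + 5*(-⅓) = -6 - 5/3 = -23/3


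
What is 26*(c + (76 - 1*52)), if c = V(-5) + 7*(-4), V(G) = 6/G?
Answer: -676/5 ≈ -135.20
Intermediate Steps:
c = -146/5 (c = 6/(-5) + 7*(-4) = 6*(-⅕) - 28 = -6/5 - 28 = -146/5 ≈ -29.200)
26*(c + (76 - 1*52)) = 26*(-146/5 + (76 - 1*52)) = 26*(-146/5 + (76 - 52)) = 26*(-146/5 + 24) = 26*(-26/5) = -676/5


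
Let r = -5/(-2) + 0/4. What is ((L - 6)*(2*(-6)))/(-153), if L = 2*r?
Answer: -4/51 ≈ -0.078431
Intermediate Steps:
r = 5/2 (r = -5*(-½) + 0*(¼) = 5/2 + 0 = 5/2 ≈ 2.5000)
L = 5 (L = 2*(5/2) = 5)
((L - 6)*(2*(-6)))/(-153) = ((5 - 6)*(2*(-6)))/(-153) = -1*(-12)*(-1/153) = 12*(-1/153) = -4/51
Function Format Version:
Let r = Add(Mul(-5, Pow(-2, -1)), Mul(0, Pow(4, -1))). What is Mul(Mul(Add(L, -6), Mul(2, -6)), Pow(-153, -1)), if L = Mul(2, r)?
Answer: Rational(-4, 51) ≈ -0.078431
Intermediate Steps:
r = Rational(5, 2) (r = Add(Mul(-5, Rational(-1, 2)), Mul(0, Rational(1, 4))) = Add(Rational(5, 2), 0) = Rational(5, 2) ≈ 2.5000)
L = 5 (L = Mul(2, Rational(5, 2)) = 5)
Mul(Mul(Add(L, -6), Mul(2, -6)), Pow(-153, -1)) = Mul(Mul(Add(5, -6), Mul(2, -6)), Pow(-153, -1)) = Mul(Mul(-1, -12), Rational(-1, 153)) = Mul(12, Rational(-1, 153)) = Rational(-4, 51)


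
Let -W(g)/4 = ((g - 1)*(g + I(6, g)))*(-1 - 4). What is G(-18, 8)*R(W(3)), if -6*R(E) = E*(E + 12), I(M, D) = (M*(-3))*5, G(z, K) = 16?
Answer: -32183040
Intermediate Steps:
I(M, D) = -15*M (I(M, D) = -3*M*5 = -15*M)
W(g) = 20*(-1 + g)*(-90 + g) (W(g) = -4*(g - 1)*(g - 15*6)*(-1 - 4) = -4*(-1 + g)*(g - 90)*(-5) = -4*(-1 + g)*(-90 + g)*(-5) = -(-20)*(-1 + g)*(-90 + g) = 20*(-1 + g)*(-90 + g))
R(E) = -E*(12 + E)/6 (R(E) = -E*(E + 12)/6 = -E*(12 + E)/6)
G(-18, 8)*R(W(3)) = 16*(-(1800 - 1820*3 + 20*3**2)*(12 + (1800 - 1820*3 + 20*3**2))/6) = 16*(-(1800 - 5460 + 20*9)*(12 + (1800 - 5460 + 20*9))/6) = 16*(-(1800 - 5460 + 180)*(12 + (1800 - 5460 + 180))/6) = 16*(-1/6*(-3480)*(12 - 3480)) = 16*(-1/6*(-3480)*(-3468)) = 16*(-2011440) = -32183040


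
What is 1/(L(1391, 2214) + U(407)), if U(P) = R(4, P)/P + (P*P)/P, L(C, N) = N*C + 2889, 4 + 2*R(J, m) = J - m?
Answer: 2/6165939 ≈ 3.2436e-7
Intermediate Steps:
R(J, m) = -2 + J/2 - m/2 (R(J, m) = -2 + (J - m)/2 = -2 + (J/2 - m/2) = -2 + J/2 - m/2)
L(C, N) = 2889 + C*N (L(C, N) = C*N + 2889 = 2889 + C*N)
U(P) = -½ + P (U(P) = (-2 + (½)*4 - P/2)/P + (P*P)/P = (-2 + 2 - P/2)/P + P²/P = (-P/2)/P + P = -½ + P)
1/(L(1391, 2214) + U(407)) = 1/((2889 + 1391*2214) + (-½ + 407)) = 1/((2889 + 3079674) + 813/2) = 1/(3082563 + 813/2) = 1/(6165939/2) = 2/6165939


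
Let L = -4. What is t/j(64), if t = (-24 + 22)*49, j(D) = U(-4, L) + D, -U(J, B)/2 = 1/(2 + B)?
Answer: -98/65 ≈ -1.5077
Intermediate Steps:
U(J, B) = -2/(2 + B)
j(D) = 1 + D (j(D) = -2/(2 - 4) + D = -2/(-2) + D = -2*(-½) + D = 1 + D)
t = -98 (t = -2*49 = -98)
t/j(64) = -98/(1 + 64) = -98/65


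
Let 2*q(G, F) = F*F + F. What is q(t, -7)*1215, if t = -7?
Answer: 25515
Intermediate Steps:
q(G, F) = F/2 + F²/2 (q(G, F) = (F*F + F)/2 = (F² + F)/2 = (F + F²)/2 = F/2 + F²/2)
q(t, -7)*1215 = ((½)*(-7)*(1 - 7))*1215 = ((½)*(-7)*(-6))*1215 = 21*1215 = 25515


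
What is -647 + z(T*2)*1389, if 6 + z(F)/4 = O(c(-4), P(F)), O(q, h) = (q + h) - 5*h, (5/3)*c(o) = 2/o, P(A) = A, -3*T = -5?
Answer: -548649/5 ≈ -1.0973e+5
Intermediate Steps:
T = 5/3 (T = -⅓*(-5) = 5/3 ≈ 1.6667)
c(o) = 6/(5*o) (c(o) = 3*(2/o)/5 = 6/(5*o))
O(q, h) = q - 4*h (O(q, h) = (h + q) - 5*h = q - 4*h)
z(F) = -126/5 - 16*F (z(F) = -24 + 4*((6/5)/(-4) - 4*F) = -24 + 4*((6/5)*(-¼) - 4*F) = -24 + 4*(-3/10 - 4*F) = -24 + (-6/5 - 16*F) = -126/5 - 16*F)
-647 + z(T*2)*1389 = -647 + (-126/5 - 80*2/3)*1389 = -647 + (-126/5 - 16*10/3)*1389 = -647 + (-126/5 - 160/3)*1389 = -647 - 1178/15*1389 = -647 - 545414/5 = -548649/5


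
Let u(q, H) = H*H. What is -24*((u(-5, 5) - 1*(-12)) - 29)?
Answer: -192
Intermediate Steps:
u(q, H) = H²
-24*((u(-5, 5) - 1*(-12)) - 29) = -24*((5² - 1*(-12)) - 29) = -24*((25 + 12) - 29) = -24*(37 - 29) = -24*8 = -192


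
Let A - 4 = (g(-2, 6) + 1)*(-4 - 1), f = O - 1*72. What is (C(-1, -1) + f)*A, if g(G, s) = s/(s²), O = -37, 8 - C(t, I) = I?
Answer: 550/3 ≈ 183.33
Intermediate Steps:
C(t, I) = 8 - I
g(G, s) = 1/s (g(G, s) = s/s² = 1/s)
f = -109 (f = -37 - 1*72 = -37 - 72 = -109)
A = -11/6 (A = 4 + (1/6 + 1)*(-4 - 1) = 4 + (⅙ + 1)*(-5) = 4 + (7/6)*(-5) = 4 - 35/6 = -11/6 ≈ -1.8333)
(C(-1, -1) + f)*A = ((8 - 1*(-1)) - 109)*(-11/6) = ((8 + 1) - 109)*(-11/6) = (9 - 109)*(-11/6) = -100*(-11/6) = 550/3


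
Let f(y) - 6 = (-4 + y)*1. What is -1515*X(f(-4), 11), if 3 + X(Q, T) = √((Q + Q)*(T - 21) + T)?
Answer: 4545 - 1515*√51 ≈ -6274.3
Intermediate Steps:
f(y) = 2 + y (f(y) = 6 + (-4 + y)*1 = 6 + (-4 + y) = 2 + y)
X(Q, T) = -3 + √(T + 2*Q*(-21 + T)) (X(Q, T) = -3 + √((Q + Q)*(T - 21) + T) = -3 + √((2*Q)*(-21 + T) + T) = -3 + √(2*Q*(-21 + T) + T) = -3 + √(T + 2*Q*(-21 + T)))
-1515*X(f(-4), 11) = -1515*(-3 + √(11 - 42*(2 - 4) + 2*(2 - 4)*11)) = -1515*(-3 + √(11 - 42*(-2) + 2*(-2)*11)) = -1515*(-3 + √(11 + 84 - 44)) = -1515*(-3 + √51) = 4545 - 1515*√51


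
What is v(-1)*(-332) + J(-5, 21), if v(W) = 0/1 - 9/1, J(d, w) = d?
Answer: 2983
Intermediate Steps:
v(W) = -9 (v(W) = 0*1 - 9*1 = 0 - 9 = -9)
v(-1)*(-332) + J(-5, 21) = -9*(-332) - 5 = 2988 - 5 = 2983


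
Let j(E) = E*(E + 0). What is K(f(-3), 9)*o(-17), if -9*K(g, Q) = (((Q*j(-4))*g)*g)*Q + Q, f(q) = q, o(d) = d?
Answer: 22049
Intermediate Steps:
j(E) = E**2 (j(E) = E*E = E**2)
K(g, Q) = -Q/9 - 16*Q**2*g**2/9 (K(g, Q) = -((((Q*(-4)**2)*g)*g)*Q + Q)/9 = -((((Q*16)*g)*g)*Q + Q)/9 = -((((16*Q)*g)*g)*Q + Q)/9 = -(((16*Q*g)*g)*Q + Q)/9 = -((16*Q*g**2)*Q + Q)/9 = -(16*Q**2*g**2 + Q)/9 = -(Q + 16*Q**2*g**2)/9 = -Q/9 - 16*Q**2*g**2/9)
K(f(-3), 9)*o(-17) = -1/9*9*(1 + 16*9*(-3)**2)*(-17) = -1/9*9*(1 + 16*9*9)*(-17) = -1/9*9*(1 + 1296)*(-17) = -1/9*9*1297*(-17) = -1297*(-17) = 22049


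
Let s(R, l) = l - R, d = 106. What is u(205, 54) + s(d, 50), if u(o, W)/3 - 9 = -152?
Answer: -485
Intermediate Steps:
u(o, W) = -429 (u(o, W) = 27 + 3*(-152) = 27 - 456 = -429)
u(205, 54) + s(d, 50) = -429 + (50 - 1*106) = -429 + (50 - 106) = -429 - 56 = -485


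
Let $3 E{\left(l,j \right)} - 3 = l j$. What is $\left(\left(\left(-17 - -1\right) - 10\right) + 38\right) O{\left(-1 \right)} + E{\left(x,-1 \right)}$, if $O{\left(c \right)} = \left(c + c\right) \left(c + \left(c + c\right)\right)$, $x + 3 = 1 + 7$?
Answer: $\frac{214}{3} \approx 71.333$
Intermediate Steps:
$x = 5$ ($x = -3 + \left(1 + 7\right) = -3 + 8 = 5$)
$E{\left(l,j \right)} = 1 + \frac{j l}{3}$ ($E{\left(l,j \right)} = 1 + \frac{l j}{3} = 1 + \frac{j l}{3}$)
$O{\left(c \right)} = 6 c^{2}$ ($O{\left(c \right)} = 2 c \left(c + 2 c\right) = 2 c 3 c = 6 c^{2}$)
$\left(\left(\left(-17 - -1\right) - 10\right) + 38\right) O{\left(-1 \right)} + E{\left(x,-1 \right)} = \left(\left(\left(-17 - -1\right) - 10\right) + 38\right) 6 \left(-1\right)^{2} + \left(1 + \frac{1}{3} \left(-1\right) 5\right) = \left(\left(\left(-17 + 1\right) - 10\right) + 38\right) 6 \cdot 1 + \left(1 - \frac{5}{3}\right) = \left(\left(-16 - 10\right) + 38\right) 6 - \frac{2}{3} = \left(-26 + 38\right) 6 - \frac{2}{3} = 12 \cdot 6 - \frac{2}{3} = 72 - \frac{2}{3} = \frac{214}{3}$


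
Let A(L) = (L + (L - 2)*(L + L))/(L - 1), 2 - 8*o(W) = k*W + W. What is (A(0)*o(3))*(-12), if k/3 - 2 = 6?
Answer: 0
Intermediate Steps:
k = 24 (k = 6 + 3*6 = 6 + 18 = 24)
o(W) = 1/4 - 25*W/8 (o(W) = 1/4 - (24*W + W)/8 = 1/4 - 25*W/8)
A(L) = (L + 2*L*(-2 + L))/(-1 + L) (A(L) = (L + (-2 + L)*(2*L))/(-1 + L) = (L + 2*L*(-2 + L))/(-1 + L))
(A(0)*o(3))*(-12) = ((0*(-3 + 2*0)/(-1 + 0))*(1/4 - 25/8*3))*(-12) = ((0*(-3 + 0)/(-1))*(1/4 - 75/8))*(-12) = ((0*(-1)*(-3))*(-73/8))*(-12) = (0*(-73/8))*(-12) = 0*(-12) = 0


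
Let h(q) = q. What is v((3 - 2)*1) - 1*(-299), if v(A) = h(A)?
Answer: 300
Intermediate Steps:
v(A) = A
v((3 - 2)*1) - 1*(-299) = (3 - 2)*1 - 1*(-299) = 1*1 + 299 = 1 + 299 = 300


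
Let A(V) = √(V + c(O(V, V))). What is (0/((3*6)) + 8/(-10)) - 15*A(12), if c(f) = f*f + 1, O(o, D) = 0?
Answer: -⅘ - 15*√13 ≈ -54.883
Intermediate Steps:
c(f) = 1 + f² (c(f) = f² + 1 = 1 + f²)
A(V) = √(1 + V) (A(V) = √(V + (1 + 0²)) = √(V + (1 + 0)) = √(V + 1) = √(1 + V))
(0/((3*6)) + 8/(-10)) - 15*A(12) = (0/((3*6)) + 8/(-10)) - 15*√(1 + 12) = (0/18 + 8*(-⅒)) - 15*√13 = (0*(1/18) - ⅘) - 15*√13 = (0 - ⅘) - 15*√13 = -⅘ - 15*√13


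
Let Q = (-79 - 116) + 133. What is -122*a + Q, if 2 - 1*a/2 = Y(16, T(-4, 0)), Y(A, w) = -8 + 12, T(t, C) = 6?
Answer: 426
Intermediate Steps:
Y(A, w) = 4
a = -4 (a = 4 - 2*4 = 4 - 8 = -4)
Q = -62 (Q = -195 + 133 = -62)
-122*a + Q = -122*(-4) - 62 = 488 - 62 = 426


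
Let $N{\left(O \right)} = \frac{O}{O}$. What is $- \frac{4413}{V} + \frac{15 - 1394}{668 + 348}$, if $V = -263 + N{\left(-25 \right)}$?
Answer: $\frac{2061155}{133096} \approx 15.486$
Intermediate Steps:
$N{\left(O \right)} = 1$
$V = -262$ ($V = -263 + 1 = -262$)
$- \frac{4413}{V} + \frac{15 - 1394}{668 + 348} = - \frac{4413}{-262} + \frac{15 - 1394}{668 + 348} = \left(-4413\right) \left(- \frac{1}{262}\right) + \frac{15 - 1394}{1016} = \frac{4413}{262} - \frac{1379}{1016} = \frac{2061155}{133096}$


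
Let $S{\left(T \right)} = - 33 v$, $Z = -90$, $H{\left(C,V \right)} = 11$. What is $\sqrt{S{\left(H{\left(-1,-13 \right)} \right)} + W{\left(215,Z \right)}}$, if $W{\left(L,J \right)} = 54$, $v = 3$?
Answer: $3 i \sqrt{5} \approx 6.7082 i$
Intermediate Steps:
$S{\left(T \right)} = -99$ ($S{\left(T \right)} = \left(-33\right) 3 = -99$)
$\sqrt{S{\left(H{\left(-1,-13 \right)} \right)} + W{\left(215,Z \right)}} = \sqrt{-99 + 54} = \sqrt{-45} = 3 i \sqrt{5}$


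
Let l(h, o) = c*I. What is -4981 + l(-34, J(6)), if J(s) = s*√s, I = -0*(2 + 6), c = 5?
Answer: -4981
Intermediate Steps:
I = 0 (I = -0*8 = -1*0 = 0)
J(s) = s^(3/2)
l(h, o) = 0 (l(h, o) = 5*0 = 0)
-4981 + l(-34, J(6)) = -4981 + 0 = -4981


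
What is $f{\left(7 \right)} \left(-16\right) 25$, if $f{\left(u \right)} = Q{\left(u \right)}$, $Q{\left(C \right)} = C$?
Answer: $-2800$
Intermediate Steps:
$f{\left(u \right)} = u$
$f{\left(7 \right)} \left(-16\right) 25 = 7 \left(-16\right) 25 = \left(-112\right) 25 = -2800$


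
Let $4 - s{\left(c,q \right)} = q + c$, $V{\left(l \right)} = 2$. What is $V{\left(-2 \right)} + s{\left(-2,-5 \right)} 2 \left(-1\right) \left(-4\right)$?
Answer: $90$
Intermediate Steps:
$s{\left(c,q \right)} = 4 - c - q$ ($s{\left(c,q \right)} = 4 - \left(q + c\right) = 4 - \left(c + q\right) = 4 - c - q$)
$V{\left(-2 \right)} + s{\left(-2,-5 \right)} 2 \left(-1\right) \left(-4\right) = 2 + \left(4 - -2 - -5\right) 2 \left(-1\right) \left(-4\right) = 2 + \left(4 + 2 + 5\right) \left(\left(-2\right) \left(-4\right)\right) = 2 + 11 \cdot 8 = 2 + 88 = 90$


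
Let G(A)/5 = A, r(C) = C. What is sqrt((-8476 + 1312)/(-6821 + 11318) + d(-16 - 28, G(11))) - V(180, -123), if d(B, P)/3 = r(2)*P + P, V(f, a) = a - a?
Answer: sqrt(1108685883)/1499 ≈ 22.213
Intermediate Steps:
G(A) = 5*A
V(f, a) = 0
d(B, P) = 9*P (d(B, P) = 3*(2*P + P) = 3*(3*P) = 9*P)
sqrt((-8476 + 1312)/(-6821 + 11318) + d(-16 - 28, G(11))) - V(180, -123) = sqrt((-8476 + 1312)/(-6821 + 11318) + 9*(5*11)) - 1*0 = sqrt(-7164/4497 + 9*55) + 0 = sqrt(-7164*1/4497 + 495) + 0 = sqrt(-2388/1499 + 495) + 0 = sqrt(739617/1499) + 0 = sqrt(1108685883)/1499 + 0 = sqrt(1108685883)/1499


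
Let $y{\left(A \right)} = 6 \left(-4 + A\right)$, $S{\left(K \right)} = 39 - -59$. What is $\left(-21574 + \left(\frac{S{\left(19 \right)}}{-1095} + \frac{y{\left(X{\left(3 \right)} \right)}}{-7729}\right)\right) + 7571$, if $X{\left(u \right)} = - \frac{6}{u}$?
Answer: $- \frac{118511677787}{8463255} \approx -14003.0$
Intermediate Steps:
$S{\left(K \right)} = 98$ ($S{\left(K \right)} = 39 + 59 = 98$)
$y{\left(A \right)} = -24 + 6 A$
$\left(-21574 + \left(\frac{S{\left(19 \right)}}{-1095} + \frac{y{\left(X{\left(3 \right)} \right)}}{-7729}\right)\right) + 7571 = \left(-21574 + \left(\frac{98}{-1095} + \frac{-24 + 6 \left(- \frac{6}{3}\right)}{-7729}\right)\right) + 7571 = \left(-21574 + \left(98 \left(- \frac{1}{1095}\right) + \left(-24 + 6 \left(\left(-6\right) \frac{1}{3}\right)\right) \left(- \frac{1}{7729}\right)\right)\right) + 7571 = \left(-21574 - \left(\frac{98}{1095} - \left(-24 + 6 \left(-2\right)\right) \left(- \frac{1}{7729}\right)\right)\right) + 7571 = \left(-21574 - \left(\frac{98}{1095} - \left(-24 - 12\right) \left(- \frac{1}{7729}\right)\right)\right) + 7571 = \left(-21574 - \frac{718022}{8463255}\right) + 7571 = - \frac{182586981392}{8463255} + 7571 = - \frac{118511677787}{8463255}$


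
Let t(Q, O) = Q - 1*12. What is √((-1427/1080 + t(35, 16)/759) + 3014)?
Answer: √11811024390/1980 ≈ 54.888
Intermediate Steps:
t(Q, O) = -12 + Q (t(Q, O) = Q - 12 = -12 + Q)
√((-1427/1080 + t(35, 16)/759) + 3014) = √((-1427/1080 + (-12 + 35)/759) + 3014) = √((-1427*1/1080 + 23*(1/759)) + 3014) = √((-1427/1080 + 1/33) + 3014) = √(-15337/11880 + 3014) = √(35790983/11880) = √11811024390/1980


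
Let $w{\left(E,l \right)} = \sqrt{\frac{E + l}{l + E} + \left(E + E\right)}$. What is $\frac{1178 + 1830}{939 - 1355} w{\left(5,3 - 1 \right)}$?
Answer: $- \frac{94 \sqrt{11}}{13} \approx -23.982$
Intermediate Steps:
$w{\left(E,l \right)} = \sqrt{1 + 2 E}$ ($w{\left(E,l \right)} = \sqrt{\frac{E + l}{E + l} + 2 E} = \sqrt{1 + 2 E}$)
$\frac{1178 + 1830}{939 - 1355} w{\left(5,3 - 1 \right)} = \frac{1178 + 1830}{939 - 1355} \sqrt{\frac{5 + \left(3 - 1\right) + 2 \cdot 5 \left(5 + \left(3 - 1\right)\right)}{5 + \left(3 - 1\right)}} = \frac{3008}{-416} \sqrt{\frac{5 + \left(3 - 1\right) + 2 \cdot 5 \left(5 + \left(3 - 1\right)\right)}{5 + \left(3 - 1\right)}} = 3008 \left(- \frac{1}{416}\right) \sqrt{\frac{5 + 2 + 2 \cdot 5 \left(5 + 2\right)}{5 + 2}} = - \frac{94 \sqrt{\frac{5 + 2 + 2 \cdot 5 \cdot 7}{7}}}{13} = - \frac{94 \sqrt{\frac{5 + 2 + 70}{7}}}{13} = - \frac{94 \sqrt{\frac{1}{7} \cdot 77}}{13} = - \frac{94 \sqrt{11}}{13}$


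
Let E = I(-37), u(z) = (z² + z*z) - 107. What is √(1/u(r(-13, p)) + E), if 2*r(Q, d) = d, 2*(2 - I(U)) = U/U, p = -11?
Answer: 5*√2046/186 ≈ 1.2159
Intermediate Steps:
I(U) = 3/2 (I(U) = 2 - U/(2*U) = 2 - ½*1 = 2 - ½ = 3/2)
r(Q, d) = d/2
u(z) = -107 + 2*z² (u(z) = (z² + z²) - 107 = 2*z² - 107 = -107 + 2*z²)
E = 3/2 ≈ 1.5000
√(1/u(r(-13, p)) + E) = √(1/(-107 + 2*((½)*(-11))²) + 3/2) = √(1/(-107 + 2*(-11/2)²) + 3/2) = √(1/(-107 + 2*(121/4)) + 3/2) = √(1/(-107 + 121/2) + 3/2) = √(1/(-93/2) + 3/2) = √(-2/93 + 3/2) = √(275/186) = 5*√2046/186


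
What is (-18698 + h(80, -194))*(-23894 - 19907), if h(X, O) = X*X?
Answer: 538664698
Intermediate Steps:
h(X, O) = X**2
(-18698 + h(80, -194))*(-23894 - 19907) = (-18698 + 80**2)*(-23894 - 19907) = (-18698 + 6400)*(-43801) = -12298*(-43801) = 538664698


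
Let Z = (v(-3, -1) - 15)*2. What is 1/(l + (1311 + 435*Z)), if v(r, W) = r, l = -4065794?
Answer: -1/4080143 ≈ -2.4509e-7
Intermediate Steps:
Z = -36 (Z = (-3 - 15)*2 = -18*2 = -36)
1/(l + (1311 + 435*Z)) = 1/(-4065794 + (1311 + 435*(-36))) = 1/(-4065794 + (1311 - 15660)) = 1/(-4065794 - 14349) = 1/(-4080143) = -1/4080143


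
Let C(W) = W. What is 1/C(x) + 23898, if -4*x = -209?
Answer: 4994686/209 ≈ 23898.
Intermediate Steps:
x = 209/4 (x = -1/4*(-209) = 209/4 ≈ 52.250)
1/C(x) + 23898 = 1/(209/4) + 23898 = 4/209 + 23898 = 4994686/209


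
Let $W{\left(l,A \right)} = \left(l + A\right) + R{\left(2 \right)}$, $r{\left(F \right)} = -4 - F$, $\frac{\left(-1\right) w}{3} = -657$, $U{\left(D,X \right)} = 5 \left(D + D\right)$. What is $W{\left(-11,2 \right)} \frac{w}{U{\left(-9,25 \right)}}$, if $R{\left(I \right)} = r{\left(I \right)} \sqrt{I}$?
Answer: $\frac{1971}{10} + \frac{657 \sqrt{2}}{5} \approx 382.93$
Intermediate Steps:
$U{\left(D,X \right)} = 10 D$ ($U{\left(D,X \right)} = 5 \cdot 2 D = 10 D$)
$w = 1971$ ($w = \left(-3\right) \left(-657\right) = 1971$)
$R{\left(I \right)} = \sqrt{I} \left(-4 - I\right)$ ($R{\left(I \right)} = \left(-4 - I\right) \sqrt{I} = \sqrt{I} \left(-4 - I\right)$)
$W{\left(l,A \right)} = A + l - 6 \sqrt{2}$ ($W{\left(l,A \right)} = \left(l + A\right) + \sqrt{2} \left(-4 - 2\right) = \left(A + l\right) + \sqrt{2} \left(-4 - 2\right) = \left(A + l\right) + \sqrt{2} \left(-6\right) = \left(A + l\right) - 6 \sqrt{2} = A + l - 6 \sqrt{2}$)
$W{\left(-11,2 \right)} \frac{w}{U{\left(-9,25 \right)}} = \left(2 - 11 - 6 \sqrt{2}\right) \frac{1971}{10 \left(-9\right)} = \left(-9 - 6 \sqrt{2}\right) \frac{1971}{-90} = \left(-9 - 6 \sqrt{2}\right) 1971 \left(- \frac{1}{90}\right) = \left(-9 - 6 \sqrt{2}\right) \left(- \frac{219}{10}\right) = \frac{1971}{10} + \frac{657 \sqrt{2}}{5}$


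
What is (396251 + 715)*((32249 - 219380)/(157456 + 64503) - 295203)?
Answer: -26010462686682528/221959 ≈ -1.1719e+11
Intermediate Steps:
(396251 + 715)*((32249 - 219380)/(157456 + 64503) - 295203) = 396966*(-187131/221959 - 295203) = 396966*(-65523149808/221959) = -26010462686682528/221959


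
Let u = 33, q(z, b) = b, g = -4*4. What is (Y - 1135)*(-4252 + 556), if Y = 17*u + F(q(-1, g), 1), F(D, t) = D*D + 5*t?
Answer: 1156848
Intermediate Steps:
g = -16
F(D, t) = D² + 5*t
Y = 822 (Y = 17*33 + ((-16)² + 5*1) = 561 + (256 + 5) = 561 + 261 = 822)
(Y - 1135)*(-4252 + 556) = (822 - 1135)*(-4252 + 556) = -313*(-3696) = 1156848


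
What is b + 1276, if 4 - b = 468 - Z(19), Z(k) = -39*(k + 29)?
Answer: -1060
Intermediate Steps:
Z(k) = -1131 - 39*k (Z(k) = -39*(29 + k) = -1131 - 39*k)
b = -2336 (b = 4 - (468 - (-1131 - 39*19)) = 4 - (468 - (-1131 - 741)) = 4 - (468 - 1*(-1872)) = 4 - (468 + 1872) = 4 - 1*2340 = 4 - 2340 = -2336)
b + 1276 = -2336 + 1276 = -1060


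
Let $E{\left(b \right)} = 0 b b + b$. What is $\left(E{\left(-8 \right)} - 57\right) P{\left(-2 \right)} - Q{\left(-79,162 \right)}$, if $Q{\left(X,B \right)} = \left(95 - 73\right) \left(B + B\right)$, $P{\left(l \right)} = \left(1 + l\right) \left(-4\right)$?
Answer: $-7388$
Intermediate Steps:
$E{\left(b \right)} = b$ ($E{\left(b \right)} = 0 b + b = 0 + b = b$)
$P{\left(l \right)} = -4 - 4 l$
$Q{\left(X,B \right)} = 44 B$ ($Q{\left(X,B \right)} = 22 \cdot 2 B = 44 B$)
$\left(E{\left(-8 \right)} - 57\right) P{\left(-2 \right)} - Q{\left(-79,162 \right)} = \left(-8 - 57\right) \left(-4 - -8\right) - 44 \cdot 162 = - 65 \left(-4 + 8\right) - 7128 = \left(-65\right) 4 - 7128 = -260 - 7128 = -7388$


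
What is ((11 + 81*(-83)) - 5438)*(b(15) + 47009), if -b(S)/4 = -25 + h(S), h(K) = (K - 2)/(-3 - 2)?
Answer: -572500710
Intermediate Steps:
h(K) = ⅖ - K/5 (h(K) = (-2 + K)/(-5) = (-2 + K)*(-⅕) = ⅖ - K/5)
b(S) = 492/5 + 4*S/5 (b(S) = -4*(-25 + (⅖ - S/5)) = -4*(-123/5 - S/5) = 492/5 + 4*S/5)
((11 + 81*(-83)) - 5438)*(b(15) + 47009) = ((11 + 81*(-83)) - 5438)*((492/5 + (⅘)*15) + 47009) = ((11 - 6723) - 5438)*((492/5 + 12) + 47009) = (-6712 - 5438)*(552/5 + 47009) = -12150*235597/5 = -572500710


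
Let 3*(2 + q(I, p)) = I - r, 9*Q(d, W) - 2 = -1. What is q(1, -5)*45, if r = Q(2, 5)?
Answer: -230/3 ≈ -76.667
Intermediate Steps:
Q(d, W) = ⅑ (Q(d, W) = 2/9 + (⅑)*(-1) = 2/9 - ⅑ = ⅑)
r = ⅑ ≈ 0.11111
q(I, p) = -55/27 + I/3 (q(I, p) = -2 + (I - 1*⅑)/3 = -2 + (I - ⅑)/3 = -2 + (-⅑ + I)/3 = -2 + (-1/27 + I/3) = -55/27 + I/3)
q(1, -5)*45 = (-55/27 + (⅓)*1)*45 = (-55/27 + ⅓)*45 = -46/27*45 = -230/3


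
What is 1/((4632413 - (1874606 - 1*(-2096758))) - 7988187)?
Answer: -1/7327138 ≈ -1.3648e-7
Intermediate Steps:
1/((4632413 - (1874606 - 1*(-2096758))) - 7988187) = 1/((4632413 - (1874606 + 2096758)) - 7988187) = 1/((4632413 - 1*3971364) - 7988187) = 1/((4632413 - 3971364) - 7988187) = 1/(661049 - 7988187) = 1/(-7327138) = -1/7327138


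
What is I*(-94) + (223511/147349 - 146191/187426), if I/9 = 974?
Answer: -22756525864835669/27617033674 ≈ -8.2400e+5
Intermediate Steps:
I = 8766 (I = 9*974 = 8766)
I*(-94) + (223511/147349 - 146191/187426) = 8766*(-94) + (223511/147349 - 146191/187426) = -824004 + (223511*(1/147349) - 146191*1/187426) = -824004 + (223511/147349 - 146191/187426) = -824004 + 20350675027/27617033674 = -22756525864835669/27617033674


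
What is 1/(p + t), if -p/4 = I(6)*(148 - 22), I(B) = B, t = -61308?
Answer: -1/64332 ≈ -1.5544e-5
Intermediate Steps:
p = -3024 (p = -24*(148 - 22) = -24*126 = -4*756 = -3024)
1/(p + t) = 1/(-3024 - 61308) = 1/(-64332) = -1/64332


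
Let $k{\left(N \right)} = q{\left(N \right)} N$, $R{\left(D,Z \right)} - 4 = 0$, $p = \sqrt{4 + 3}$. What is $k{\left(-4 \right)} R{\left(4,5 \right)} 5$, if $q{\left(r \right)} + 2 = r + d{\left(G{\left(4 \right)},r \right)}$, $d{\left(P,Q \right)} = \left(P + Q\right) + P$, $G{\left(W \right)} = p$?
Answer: $800 - 160 \sqrt{7} \approx 376.68$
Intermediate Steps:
$p = \sqrt{7} \approx 2.6458$
$G{\left(W \right)} = \sqrt{7}$
$R{\left(D,Z \right)} = 4$ ($R{\left(D,Z \right)} = 4 + 0 = 4$)
$d{\left(P,Q \right)} = Q + 2 P$
$q{\left(r \right)} = -2 + 2 r + 2 \sqrt{7}$ ($q{\left(r \right)} = -2 + \left(r + \left(r + 2 \sqrt{7}\right)\right) = -2 + \left(2 r + 2 \sqrt{7}\right) = -2 + 2 r + 2 \sqrt{7}$)
$k{\left(N \right)} = N \left(-2 + 2 N + 2 \sqrt{7}\right)$ ($k{\left(N \right)} = \left(-2 + 2 N + 2 \sqrt{7}\right) N = N \left(-2 + 2 N + 2 \sqrt{7}\right)$)
$k{\left(-4 \right)} R{\left(4,5 \right)} 5 = 2 \left(-4\right) \left(-1 - 4 + \sqrt{7}\right) 4 \cdot 5 = 2 \left(-4\right) \left(-5 + \sqrt{7}\right) 4 \cdot 5 = \left(40 - 8 \sqrt{7}\right) 4 \cdot 5 = \left(160 - 32 \sqrt{7}\right) 5 = 800 - 160 \sqrt{7}$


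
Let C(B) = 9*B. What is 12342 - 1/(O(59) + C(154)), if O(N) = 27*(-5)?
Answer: 15439841/1251 ≈ 12342.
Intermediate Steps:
O(N) = -135
12342 - 1/(O(59) + C(154)) = 12342 - 1/(-135 + 9*154) = 12342 - 1/(-135 + 1386) = 12342 - 1/1251 = 15439841/1251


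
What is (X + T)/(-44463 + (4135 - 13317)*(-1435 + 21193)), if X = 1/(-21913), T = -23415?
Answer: 513092896/3976385987547 ≈ 0.00012903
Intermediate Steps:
X = -1/21913 ≈ -4.5635e-5
(X + T)/(-44463 + (4135 - 13317)*(-1435 + 21193)) = (-1/21913 - 23415)/(-44463 + (4135 - 13317)*(-1435 + 21193)) = -513092896/(21913*(-44463 - 9182*19758)) = -513092896/(21913*(-44463 - 181417956)) = -513092896/21913/(-181462419) = -513092896/21913*(-1/181462419) = 513092896/3976385987547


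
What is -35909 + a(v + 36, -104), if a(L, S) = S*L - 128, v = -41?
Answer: -35517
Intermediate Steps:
a(L, S) = -128 + L*S (a(L, S) = L*S - 128 = -128 + L*S)
-35909 + a(v + 36, -104) = -35909 + (-128 + (-41 + 36)*(-104)) = -35909 + (-128 - 5*(-104)) = -35909 + (-128 + 520) = -35909 + 392 = -35517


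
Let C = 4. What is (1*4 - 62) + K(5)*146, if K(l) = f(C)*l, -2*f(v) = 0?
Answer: -58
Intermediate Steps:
f(v) = 0 (f(v) = -1/2*0 = 0)
K(l) = 0 (K(l) = 0*l = 0)
(1*4 - 62) + K(5)*146 = (1*4 - 62) + 0*146 = (4 - 62) + 0 = -58 + 0 = -58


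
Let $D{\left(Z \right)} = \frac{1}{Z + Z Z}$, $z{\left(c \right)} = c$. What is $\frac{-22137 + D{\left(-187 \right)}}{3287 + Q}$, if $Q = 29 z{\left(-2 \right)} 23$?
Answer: $- \frac{769969133}{67929246} \approx -11.335$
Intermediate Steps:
$D{\left(Z \right)} = \frac{1}{Z + Z^{2}}$
$Q = -1334$ ($Q = 29 \left(-2\right) 23 = \left(-58\right) 23 = -1334$)
$\frac{-22137 + D{\left(-187 \right)}}{3287 + Q} = \frac{-22137 + \frac{1}{\left(-187\right) \left(1 - 187\right)}}{3287 - 1334} = \frac{-22137 - \frac{1}{187 \left(-186\right)}}{1953} = \left(-22137 - - \frac{1}{34782}\right) \frac{1}{1953} = \left(-22137 + \frac{1}{34782}\right) \frac{1}{1953} = \left(- \frac{769969133}{34782}\right) \frac{1}{1953} = - \frac{769969133}{67929246}$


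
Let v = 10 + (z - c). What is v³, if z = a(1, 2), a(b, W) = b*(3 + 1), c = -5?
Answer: 6859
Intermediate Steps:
a(b, W) = 4*b (a(b, W) = b*4 = 4*b)
z = 4 (z = 4*1 = 4)
v = 19 (v = 10 + (4 - 1*(-5)) = 10 + (4 + 5) = 10 + 9 = 19)
v³ = 19³ = 6859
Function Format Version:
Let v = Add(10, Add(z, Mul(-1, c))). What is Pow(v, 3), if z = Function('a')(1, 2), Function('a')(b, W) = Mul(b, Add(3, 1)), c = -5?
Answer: 6859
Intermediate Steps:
Function('a')(b, W) = Mul(4, b) (Function('a')(b, W) = Mul(b, 4) = Mul(4, b))
z = 4 (z = Mul(4, 1) = 4)
v = 19 (v = Add(10, Add(4, Mul(-1, -5))) = Add(10, Add(4, 5)) = Add(10, 9) = 19)
Pow(v, 3) = Pow(19, 3) = 6859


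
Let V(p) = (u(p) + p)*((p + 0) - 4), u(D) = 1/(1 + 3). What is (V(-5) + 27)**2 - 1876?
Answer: 47825/16 ≈ 2989.1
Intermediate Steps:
u(D) = 1/4
V(p) = (-4 + p)*(1/4 + p) (V(p) = (1/4 + p)*((p + 0) - 4) = (1/4 + p)*(p - 4) = (1/4 + p)*(-4 + p) = (-4 + p)*(1/4 + p))
(V(-5) + 27)**2 - 1876 = ((-1 + (-5)**2 - 15/4*(-5)) + 27)**2 - 1876 = ((-1 + 25 + 75/4) + 27)**2 - 1876 = (171/4 + 27)**2 - 1876 = (279/4)**2 - 1876 = 77841/16 - 1876 = 47825/16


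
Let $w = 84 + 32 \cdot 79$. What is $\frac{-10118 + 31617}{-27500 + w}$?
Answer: $- \frac{21499}{24888} \approx -0.86383$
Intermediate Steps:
$w = 2612$ ($w = 84 + 2528 = 2612$)
$\frac{-10118 + 31617}{-27500 + w} = \frac{-10118 + 31617}{-27500 + 2612} = \frac{21499}{-24888} = 21499 \left(- \frac{1}{24888}\right) = - \frac{21499}{24888}$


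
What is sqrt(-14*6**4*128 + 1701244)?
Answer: 2*I*sqrt(155297) ≈ 788.15*I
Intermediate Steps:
sqrt(-14*6**4*128 + 1701244) = sqrt(-14*1296*128 + 1701244) = sqrt(-18144*128 + 1701244) = sqrt(-2322432 + 1701244) = sqrt(-621188) = 2*I*sqrt(155297)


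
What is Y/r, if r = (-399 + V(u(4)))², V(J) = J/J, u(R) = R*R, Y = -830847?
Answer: -830847/158404 ≈ -5.2451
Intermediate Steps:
u(R) = R²
V(J) = 1
r = 158404 (r = (-399 + 1)² = (-398)² = 158404)
Y/r = -830847/158404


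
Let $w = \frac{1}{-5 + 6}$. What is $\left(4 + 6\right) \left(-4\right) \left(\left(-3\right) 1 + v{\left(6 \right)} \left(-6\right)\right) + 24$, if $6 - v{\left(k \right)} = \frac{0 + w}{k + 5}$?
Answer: $\frac{17184}{11} \approx 1562.2$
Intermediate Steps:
$w = 1$ ($w = 1^{-1} = 1$)
$v{\left(k \right)} = 6 - \frac{1}{5 + k}$ ($v{\left(k \right)} = 6 - \frac{0 + 1}{k + 5} = 6 - 1 \frac{1}{5 + k} = 6 - \frac{1}{5 + k}$)
$\left(4 + 6\right) \left(-4\right) \left(\left(-3\right) 1 + v{\left(6 \right)} \left(-6\right)\right) + 24 = \left(4 + 6\right) \left(-4\right) \left(\left(-3\right) 1 + \frac{29 + 6 \cdot 6}{5 + 6} \left(-6\right)\right) + 24 = 10 \left(-4\right) \left(-3 + \frac{29 + 36}{11} \left(-6\right)\right) + 24 = - 40 \left(-3 + \frac{1}{11} \cdot 65 \left(-6\right)\right) + 24 = - 40 \left(-3 + \frac{65}{11} \left(-6\right)\right) + 24 = - 40 \left(-3 - \frac{390}{11}\right) + 24 = \left(-40\right) \left(- \frac{423}{11}\right) + 24 = \frac{16920}{11} + 24 = \frac{17184}{11}$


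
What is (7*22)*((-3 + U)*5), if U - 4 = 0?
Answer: 770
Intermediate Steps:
U = 4 (U = 4 + 0 = 4)
(7*22)*((-3 + U)*5) = (7*22)*((-3 + 4)*5) = 154*(1*5) = 154*5 = 770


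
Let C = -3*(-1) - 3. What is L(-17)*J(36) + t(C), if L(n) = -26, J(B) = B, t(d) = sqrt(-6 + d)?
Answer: -936 + I*sqrt(6) ≈ -936.0 + 2.4495*I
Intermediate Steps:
C = 0 (C = 3 - 3 = 0)
L(-17)*J(36) + t(C) = -26*36 + sqrt(-6 + 0) = -936 + sqrt(-6) = -936 + I*sqrt(6)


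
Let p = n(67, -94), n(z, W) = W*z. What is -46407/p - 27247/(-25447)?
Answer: 1352520535/160265206 ≈ 8.4393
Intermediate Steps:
p = -6298 (p = -94*67 = -6298)
-46407/p - 27247/(-25447) = -46407/(-6298) - 27247/(-25447) = -46407*(-1/6298) - 27247*(-1/25447) = 46407/6298 + 27247/25447 = 1352520535/160265206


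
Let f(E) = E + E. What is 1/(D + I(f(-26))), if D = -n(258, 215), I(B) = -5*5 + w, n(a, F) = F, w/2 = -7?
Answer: -1/254 ≈ -0.0039370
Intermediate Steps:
w = -14 (w = 2*(-7) = -14)
f(E) = 2*E
I(B) = -39 (I(B) = -5*5 - 14 = -25 - 14 = -39)
D = -215 (D = -1*215 = -215)
1/(D + I(f(-26))) = 1/(-215 - 39) = 1/(-254) = -1/254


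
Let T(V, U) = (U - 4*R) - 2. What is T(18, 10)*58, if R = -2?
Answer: 928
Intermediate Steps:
T(V, U) = 6 + U (T(V, U) = (U - 4*(-2)) - 2 = (U + 8) - 2 = (8 + U) - 2 = 6 + U)
T(18, 10)*58 = (6 + 10)*58 = 16*58 = 928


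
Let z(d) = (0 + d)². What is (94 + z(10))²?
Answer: 37636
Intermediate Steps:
z(d) = d²
(94 + z(10))² = (94 + 10²)² = (94 + 100)² = 194² = 37636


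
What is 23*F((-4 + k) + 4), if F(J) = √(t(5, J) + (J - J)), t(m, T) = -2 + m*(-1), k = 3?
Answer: 23*I*√7 ≈ 60.852*I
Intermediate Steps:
t(m, T) = -2 - m
F(J) = I*√7 (F(J) = √((-2 - 1*5) + (J - J)) = √((-2 - 5) + 0) = √(-7 + 0) = √(-7) = I*√7)
23*F((-4 + k) + 4) = 23*(I*√7) = 23*I*√7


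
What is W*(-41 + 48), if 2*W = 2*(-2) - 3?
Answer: -49/2 ≈ -24.500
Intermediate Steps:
W = -7/2 (W = (2*(-2) - 3)/2 = (-4 - 3)/2 = (½)*(-7) = -7/2 ≈ -3.5000)
W*(-41 + 48) = -7*(-41 + 48)/2 = -7/2*7 = -49/2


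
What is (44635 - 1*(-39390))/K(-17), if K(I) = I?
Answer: -84025/17 ≈ -4942.6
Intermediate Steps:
(44635 - 1*(-39390))/K(-17) = (44635 - 1*(-39390))/(-17) = (44635 + 39390)*(-1/17) = 84025*(-1/17) = -84025/17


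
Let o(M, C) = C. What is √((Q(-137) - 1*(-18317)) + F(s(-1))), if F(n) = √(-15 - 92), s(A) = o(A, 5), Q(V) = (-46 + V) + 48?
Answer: √(18182 + I*√107) ≈ 134.84 + 0.0384*I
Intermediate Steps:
Q(V) = 2 + V
s(A) = 5
F(n) = I*√107 (F(n) = √(-107) = I*√107)
√((Q(-137) - 1*(-18317)) + F(s(-1))) = √(((2 - 137) - 1*(-18317)) + I*√107) = √((-135 + 18317) + I*√107) = √(18182 + I*√107)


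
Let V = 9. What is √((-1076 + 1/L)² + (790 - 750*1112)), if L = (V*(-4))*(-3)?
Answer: 37*√2765161/108 ≈ 569.69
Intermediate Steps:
L = 108 (L = (9*(-4))*(-3) = -36*(-3) = 108)
√((-1076 + 1/L)² + (790 - 750*1112)) = √((-1076 + 1/108)² + (790 - 750*1112)) = √((-1076 + 1/108)² + (790 - 834000)) = √((-116207/108)² - 833210) = √(13504066849/11664 - 833210) = √(3785505409/11664) = 37*√2765161/108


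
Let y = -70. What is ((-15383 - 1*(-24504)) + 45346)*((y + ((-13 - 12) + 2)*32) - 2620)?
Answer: -186603942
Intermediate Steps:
((-15383 - 1*(-24504)) + 45346)*((y + ((-13 - 12) + 2)*32) - 2620) = ((-15383 - 1*(-24504)) + 45346)*((-70 + ((-13 - 12) + 2)*32) - 2620) = ((-15383 + 24504) + 45346)*((-70 + (-25 + 2)*32) - 2620) = (9121 + 45346)*((-70 - 23*32) - 2620) = 54467*((-70 - 736) - 2620) = 54467*(-806 - 2620) = 54467*(-3426) = -186603942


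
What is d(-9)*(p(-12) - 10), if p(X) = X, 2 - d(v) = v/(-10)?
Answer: -121/5 ≈ -24.200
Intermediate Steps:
d(v) = 2 + v/10 (d(v) = 2 - v/(-10) = 2 - v*(-1)/10 = 2 - (-1)*v/10 = 2 + v/10)
d(-9)*(p(-12) - 10) = (2 + (1/10)*(-9))*(-12 - 10) = (2 - 9/10)*(-22) = (11/10)*(-22) = -121/5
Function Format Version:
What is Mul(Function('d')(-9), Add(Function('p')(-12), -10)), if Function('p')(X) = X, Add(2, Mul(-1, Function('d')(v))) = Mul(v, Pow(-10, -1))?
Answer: Rational(-121, 5) ≈ -24.200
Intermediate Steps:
Function('d')(v) = Add(2, Mul(Rational(1, 10), v)) (Function('d')(v) = Add(2, Mul(-1, Mul(v, Pow(-10, -1)))) = Add(2, Mul(-1, Mul(v, Rational(-1, 10)))) = Add(2, Mul(-1, Mul(Rational(-1, 10), v))) = Add(2, Mul(Rational(1, 10), v)))
Mul(Function('d')(-9), Add(Function('p')(-12), -10)) = Mul(Add(2, Mul(Rational(1, 10), -9)), Add(-12, -10)) = Mul(Add(2, Rational(-9, 10)), -22) = Mul(Rational(11, 10), -22) = Rational(-121, 5)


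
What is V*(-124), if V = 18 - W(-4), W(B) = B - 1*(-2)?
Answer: -2480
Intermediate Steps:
W(B) = 2 + B (W(B) = B + 2 = 2 + B)
V = 20 (V = 18 - (2 - 4) = 18 - 1*(-2) = 18 + 2 = 20)
V*(-124) = 20*(-124) = -2480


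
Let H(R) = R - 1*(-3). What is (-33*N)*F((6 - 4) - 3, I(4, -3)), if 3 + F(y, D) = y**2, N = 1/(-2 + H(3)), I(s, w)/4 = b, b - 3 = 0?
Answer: 33/2 ≈ 16.500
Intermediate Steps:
b = 3 (b = 3 + 0 = 3)
H(R) = 3 + R (H(R) = R + 3 = 3 + R)
I(s, w) = 12 (I(s, w) = 4*3 = 12)
N = 1/4 (N = 1/(-2 + (3 + 3)) = 1/(-2 + 6) = 1/4 ≈ 0.25000)
F(y, D) = -3 + y**2
(-33*N)*F((6 - 4) - 3, I(4, -3)) = (-33*1/4)*(-3 + ((6 - 4) - 3)**2) = -33*(-3 + (2 - 3)**2)/4 = -33*(-3 + (-1)**2)/4 = -33*(-3 + 1)/4 = -33/4*(-2) = 33/2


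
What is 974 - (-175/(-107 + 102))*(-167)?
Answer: 6819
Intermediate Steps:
974 - (-175/(-107 + 102))*(-167) = 974 - (-175/(-5))*(-167) = 974 - (-175*(-⅕))*(-167) = 974 - 35*(-167) = 974 - 1*(-5845) = 974 + 5845 = 6819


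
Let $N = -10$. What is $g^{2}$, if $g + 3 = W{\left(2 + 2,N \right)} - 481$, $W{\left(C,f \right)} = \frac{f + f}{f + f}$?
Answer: $233289$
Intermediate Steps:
$W{\left(C,f \right)} = 1$ ($W{\left(C,f \right)} = \frac{2 f}{2 f} = 2 f \frac{1}{2 f} = 1$)
$g = -483$ ($g = -3 + \left(1 - 481\right) = -3 - 480 = -483$)
$g^{2} = \left(-483\right)^{2} = 233289$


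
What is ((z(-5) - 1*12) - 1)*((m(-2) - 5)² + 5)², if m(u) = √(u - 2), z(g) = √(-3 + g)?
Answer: -3588 + 13520*I + √2*(2080 + 552*I) ≈ -646.44 + 14301.0*I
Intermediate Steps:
m(u) = √(-2 + u)
((z(-5) - 1*12) - 1)*((m(-2) - 5)² + 5)² = ((√(-3 - 5) - 1*12) - 1)*((√(-2 - 2) - 5)² + 5)² = ((√(-8) - 12) - 1)*((√(-4) - 5)² + 5)² = ((2*I*√2 - 12) - 1)*((2*I - 5)² + 5)² = ((-12 + 2*I*√2) - 1)*((-5 + 2*I)² + 5)² = (-13 + 2*I*√2)*(5 + (-5 + 2*I)²)² = (5 + (-5 + 2*I)²)²*(-13 + 2*I*√2)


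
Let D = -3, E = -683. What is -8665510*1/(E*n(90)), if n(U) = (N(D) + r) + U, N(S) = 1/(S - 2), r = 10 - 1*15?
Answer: 21663775/144796 ≈ 149.62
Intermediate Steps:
r = -5 (r = 10 - 15 = -5)
N(S) = 1/(-2 + S)
n(U) = -26/5 + U (n(U) = (1/(-2 - 3) - 5) + U = (1/(-5) - 5) + U = (-⅕ - 5) + U = -26/5 + U)
-8665510*1/(E*n(90)) = -8665510*(-1/(683*(-26/5 + 90))) = -8665510/((-683*424/5)) = -8665510/(-289592/5) = -8665510*(-5/289592) = 21663775/144796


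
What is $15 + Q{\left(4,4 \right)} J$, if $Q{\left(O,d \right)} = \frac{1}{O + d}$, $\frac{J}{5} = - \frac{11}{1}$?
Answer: $\frac{65}{8} \approx 8.125$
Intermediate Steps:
$J = -55$ ($J = 5 \left(- \frac{11}{1}\right) = 5 \left(\left(-11\right) 1\right) = 5 \left(-11\right) = -55$)
$15 + Q{\left(4,4 \right)} J = 15 + \frac{1}{4 + 4} \left(-55\right) = 15 + \frac{1}{8} \left(-55\right) = 15 - \frac{55}{8} = \frac{65}{8}$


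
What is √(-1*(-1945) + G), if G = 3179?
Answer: 2*√1281 ≈ 71.582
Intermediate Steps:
√(-1*(-1945) + G) = √(-1*(-1945) + 3179) = √(1945 + 3179) = √5124 = 2*√1281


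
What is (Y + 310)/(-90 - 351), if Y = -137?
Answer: -173/441 ≈ -0.39229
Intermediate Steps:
(Y + 310)/(-90 - 351) = (-137 + 310)/(-90 - 351) = 173/(-441) = 173*(-1/441) = -173/441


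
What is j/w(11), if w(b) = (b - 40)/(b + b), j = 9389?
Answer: -206558/29 ≈ -7122.7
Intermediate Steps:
w(b) = (-40 + b)/(2*b) (w(b) = (-40 + b)/((2*b)) = (-40 + b)*(1/(2*b)) = (-40 + b)/(2*b))
j/w(11) = 9389/(((1/2)*(-40 + 11)/11)) = 9389/(((1/2)*(1/11)*(-29))) = 9389/(-29/22) = 9389*(-22/29) = -206558/29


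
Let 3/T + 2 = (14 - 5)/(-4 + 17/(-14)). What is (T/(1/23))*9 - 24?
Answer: -51861/272 ≈ -190.67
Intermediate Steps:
T = -219/272 (T = 3/(-2 + (14 - 5)/(-4 + 17/(-14))) = 3/(-2 + 9/(-4 + 17*(-1/14))) = 3/(-2 + 9/(-4 - 17/14)) = 3/(-2 + 9/(-73/14)) = 3/(-2 + 9*(-14/73)) = 3/(-2 - 126/73) = 3/(-272/73) = 3*(-73/272) = -219/272 ≈ -0.80515)
(T/(1/23))*9 - 24 = -219/(272*(1/23))*9 - 24 = -219/(272*1/23)*9 - 24 = -219/272*23*9 - 24 = -5037/272*9 - 24 = -45333/272 - 24 = -51861/272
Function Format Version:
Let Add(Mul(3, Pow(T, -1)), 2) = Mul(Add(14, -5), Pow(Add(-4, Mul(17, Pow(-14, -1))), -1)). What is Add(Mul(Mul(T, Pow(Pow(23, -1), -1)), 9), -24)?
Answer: Rational(-51861, 272) ≈ -190.67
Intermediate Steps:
T = Rational(-219, 272) (T = Mul(3, Pow(Add(-2, Mul(Add(14, -5), Pow(Add(-4, Mul(17, Pow(-14, -1))), -1))), -1)) = Mul(3, Pow(Add(-2, Mul(9, Pow(Add(-4, Mul(17, Rational(-1, 14))), -1))), -1)) = Mul(3, Pow(Add(-2, Mul(9, Pow(Add(-4, Rational(-17, 14)), -1))), -1)) = Mul(3, Pow(Add(-2, Mul(9, Pow(Rational(-73, 14), -1))), -1)) = Mul(3, Pow(Add(-2, Mul(9, Rational(-14, 73))), -1)) = Mul(3, Pow(Add(-2, Rational(-126, 73)), -1)) = Mul(3, Pow(Rational(-272, 73), -1)) = Mul(3, Rational(-73, 272)) = Rational(-219, 272) ≈ -0.80515)
Add(Mul(Mul(T, Pow(Pow(23, -1), -1)), 9), -24) = Add(Mul(Mul(Rational(-219, 272), Pow(Pow(23, -1), -1)), 9), -24) = Add(Mul(Mul(Rational(-219, 272), Pow(Rational(1, 23), -1)), 9), -24) = Add(Mul(Mul(Rational(-219, 272), 23), 9), -24) = Add(Mul(Rational(-5037, 272), 9), -24) = Add(Rational(-45333, 272), -24) = Rational(-51861, 272)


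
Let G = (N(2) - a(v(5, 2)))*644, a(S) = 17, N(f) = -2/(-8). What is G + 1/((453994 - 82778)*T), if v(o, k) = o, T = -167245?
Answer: -669700322877041/62084019920 ≈ -10787.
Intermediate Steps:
N(f) = ¼ (N(f) = -2*(-⅛) = ¼)
G = -10787 (G = (¼ - 1*17)*644 = (¼ - 17)*644 = -67/4*644 = -10787)
G + 1/((453994 - 82778)*T) = -10787 + 1/((453994 - 82778)*(-167245)) = -10787 - 1/167245/371216 = -10787 + (1/371216)*(-1/167245) = -10787 - 1/62084019920 = -669700322877041/62084019920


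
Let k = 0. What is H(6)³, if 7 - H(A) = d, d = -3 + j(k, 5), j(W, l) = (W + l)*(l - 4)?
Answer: 125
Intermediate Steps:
j(W, l) = (-4 + l)*(W + l) (j(W, l) = (W + l)*(-4 + l) = (-4 + l)*(W + l))
d = 2 (d = -3 + (5² - 4*0 - 4*5 + 0*5) = -3 + (25 + 0 - 20 + 0) = -3 + 5 = 2)
H(A) = 5 (H(A) = 7 - 1*2 = 7 - 2 = 5)
H(6)³ = 5³ = 125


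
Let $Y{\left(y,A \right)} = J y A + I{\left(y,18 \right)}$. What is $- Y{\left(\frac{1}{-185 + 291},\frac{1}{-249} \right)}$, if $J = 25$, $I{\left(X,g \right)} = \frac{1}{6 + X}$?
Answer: $- \frac{2781839}{16812978} \approx -0.16546$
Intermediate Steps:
$Y{\left(y,A \right)} = \frac{1}{6 + y} + 25 A y$ ($Y{\left(y,A \right)} = 25 y A + \frac{1}{6 + y} = 25 A y + \frac{1}{6 + y} = \frac{1}{6 + y} + 25 A y$)
$- Y{\left(\frac{1}{-185 + 291},\frac{1}{-249} \right)} = - \frac{1 + \frac{25 \left(6 + \frac{1}{-185 + 291}\right)}{\left(-249\right) \left(-185 + 291\right)}}{6 + \frac{1}{-185 + 291}} = - \frac{1 + 25 \left(- \frac{1}{249}\right) \frac{1}{106} \left(6 + \frac{1}{106}\right)}{6 + \frac{1}{106}} = - \frac{1 + 25 \left(- \frac{1}{249}\right) \frac{1}{106} \cdot \frac{637}{106}}{\frac{637}{106}} = - \frac{106 \left(1 - \frac{15925}{2797764}\right)}{637} = - \frac{106 \cdot 2781839}{637 \cdot 2797764} = \left(-1\right) \frac{2781839}{16812978} = - \frac{2781839}{16812978}$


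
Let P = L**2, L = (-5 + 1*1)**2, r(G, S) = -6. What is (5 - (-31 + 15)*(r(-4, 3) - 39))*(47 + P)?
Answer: -216645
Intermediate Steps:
L = 16 (L = (-5 + 1)**2 = (-4)**2 = 16)
P = 256 (P = 16**2 = 256)
(5 - (-31 + 15)*(r(-4, 3) - 39))*(47 + P) = (5 - (-31 + 15)*(-6 - 39))*(47 + 256) = (5 - (-16)*(-45))*303 = (5 - 1*720)*303 = (5 - 720)*303 = -715*303 = -216645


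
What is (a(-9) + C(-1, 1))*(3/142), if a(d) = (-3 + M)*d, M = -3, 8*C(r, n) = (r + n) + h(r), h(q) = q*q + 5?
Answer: 657/568 ≈ 1.1567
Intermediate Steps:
h(q) = 5 + q² (h(q) = q² + 5 = 5 + q²)
C(r, n) = 5/8 + n/8 + r/8 + r²/8 (C(r, n) = ((r + n) + (5 + r²))/8 = ((n + r) + (5 + r²))/8 = (5 + n + r + r²)/8 = 5/8 + n/8 + r/8 + r²/8)
a(d) = -6*d (a(d) = (-3 - 3)*d = -6*d)
(a(-9) + C(-1, 1))*(3/142) = (-6*(-9) + (5/8 + (⅛)*1 + (⅛)*(-1) + (⅛)*(-1)²))*(3/142) = (54 + (5/8 + ⅛ - ⅛ + (⅛)*1))*(3*(1/142)) = (54 + (5/8 + ⅛ - ⅛ + ⅛))*(3/142) = (54 + ¾)*(3/142) = (219/4)*(3/142) = 657/568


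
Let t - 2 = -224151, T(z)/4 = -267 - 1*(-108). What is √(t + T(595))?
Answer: I*√224785 ≈ 474.11*I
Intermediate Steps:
T(z) = -636 (T(z) = 4*(-267 - 1*(-108)) = 4*(-267 + 108) = 4*(-159) = -636)
t = -224149 (t = 2 - 224151 = -224149)
√(t + T(595)) = √(-224149 - 636) = √(-224785) = I*√224785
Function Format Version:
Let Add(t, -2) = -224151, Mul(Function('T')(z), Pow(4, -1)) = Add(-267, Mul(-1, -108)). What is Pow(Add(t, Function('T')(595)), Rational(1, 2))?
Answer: Mul(I, Pow(224785, Rational(1, 2))) ≈ Mul(474.11, I)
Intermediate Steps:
Function('T')(z) = -636 (Function('T')(z) = Mul(4, Add(-267, Mul(-1, -108))) = Mul(4, Add(-267, 108)) = Mul(4, -159) = -636)
t = -224149 (t = Add(2, -224151) = -224149)
Pow(Add(t, Function('T')(595)), Rational(1, 2)) = Pow(Add(-224149, -636), Rational(1, 2)) = Pow(-224785, Rational(1, 2)) = Mul(I, Pow(224785, Rational(1, 2)))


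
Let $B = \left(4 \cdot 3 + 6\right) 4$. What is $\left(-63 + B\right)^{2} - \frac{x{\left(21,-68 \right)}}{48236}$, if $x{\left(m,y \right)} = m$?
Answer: $\frac{3907095}{48236} \approx 81.0$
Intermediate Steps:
$B = 72$ ($B = \left(12 + 6\right) 4 = 18 \cdot 4 = 72$)
$\left(-63 + B\right)^{2} - \frac{x{\left(21,-68 \right)}}{48236} = \left(-63 + 72\right)^{2} - \frac{21}{48236} = 9^{2} - 21 \cdot \frac{1}{48236} = 81 - \frac{21}{48236} = \frac{3907095}{48236}$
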